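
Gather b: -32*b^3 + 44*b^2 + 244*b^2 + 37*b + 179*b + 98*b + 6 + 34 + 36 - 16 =-32*b^3 + 288*b^2 + 314*b + 60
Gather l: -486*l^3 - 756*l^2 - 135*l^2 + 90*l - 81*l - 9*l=-486*l^3 - 891*l^2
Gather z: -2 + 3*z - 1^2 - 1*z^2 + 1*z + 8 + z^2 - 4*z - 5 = 0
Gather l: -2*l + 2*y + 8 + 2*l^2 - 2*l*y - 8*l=2*l^2 + l*(-2*y - 10) + 2*y + 8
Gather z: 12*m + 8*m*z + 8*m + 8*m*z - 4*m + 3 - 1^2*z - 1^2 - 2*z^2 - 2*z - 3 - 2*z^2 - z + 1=16*m - 4*z^2 + z*(16*m - 4)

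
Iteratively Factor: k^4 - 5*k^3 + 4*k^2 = (k)*(k^3 - 5*k^2 + 4*k) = k*(k - 4)*(k^2 - k) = k*(k - 4)*(k - 1)*(k)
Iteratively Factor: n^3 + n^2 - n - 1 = (n - 1)*(n^2 + 2*n + 1) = (n - 1)*(n + 1)*(n + 1)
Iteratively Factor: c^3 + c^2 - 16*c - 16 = (c + 4)*(c^2 - 3*c - 4) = (c - 4)*(c + 4)*(c + 1)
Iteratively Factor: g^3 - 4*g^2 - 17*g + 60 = (g - 3)*(g^2 - g - 20) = (g - 5)*(g - 3)*(g + 4)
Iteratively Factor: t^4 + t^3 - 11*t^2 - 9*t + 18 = (t + 3)*(t^3 - 2*t^2 - 5*t + 6) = (t - 3)*(t + 3)*(t^2 + t - 2) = (t - 3)*(t + 2)*(t + 3)*(t - 1)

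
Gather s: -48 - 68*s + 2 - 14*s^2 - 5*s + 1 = -14*s^2 - 73*s - 45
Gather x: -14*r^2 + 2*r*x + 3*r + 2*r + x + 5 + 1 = -14*r^2 + 5*r + x*(2*r + 1) + 6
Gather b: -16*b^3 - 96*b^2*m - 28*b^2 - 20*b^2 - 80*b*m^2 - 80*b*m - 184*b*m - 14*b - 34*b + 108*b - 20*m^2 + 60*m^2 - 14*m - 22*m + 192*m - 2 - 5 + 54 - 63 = -16*b^3 + b^2*(-96*m - 48) + b*(-80*m^2 - 264*m + 60) + 40*m^2 + 156*m - 16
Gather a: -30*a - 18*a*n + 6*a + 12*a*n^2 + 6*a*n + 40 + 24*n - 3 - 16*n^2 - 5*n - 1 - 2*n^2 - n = a*(12*n^2 - 12*n - 24) - 18*n^2 + 18*n + 36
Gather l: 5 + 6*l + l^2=l^2 + 6*l + 5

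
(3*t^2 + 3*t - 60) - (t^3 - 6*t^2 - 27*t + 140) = -t^3 + 9*t^2 + 30*t - 200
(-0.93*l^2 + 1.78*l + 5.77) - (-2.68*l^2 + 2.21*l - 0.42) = 1.75*l^2 - 0.43*l + 6.19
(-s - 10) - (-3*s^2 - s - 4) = 3*s^2 - 6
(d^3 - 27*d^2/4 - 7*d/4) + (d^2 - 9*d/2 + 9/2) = d^3 - 23*d^2/4 - 25*d/4 + 9/2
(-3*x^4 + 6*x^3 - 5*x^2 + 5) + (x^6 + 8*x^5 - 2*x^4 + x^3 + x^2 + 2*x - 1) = x^6 + 8*x^5 - 5*x^4 + 7*x^3 - 4*x^2 + 2*x + 4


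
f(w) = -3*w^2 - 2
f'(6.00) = -36.00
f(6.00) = -110.00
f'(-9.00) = 54.00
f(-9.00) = -245.00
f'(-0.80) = 4.80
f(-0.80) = -3.92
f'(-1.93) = 11.58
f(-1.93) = -13.17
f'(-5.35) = 32.10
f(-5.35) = -87.87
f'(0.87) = -5.22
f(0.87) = -4.27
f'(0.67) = -4.02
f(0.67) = -3.35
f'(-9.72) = 58.32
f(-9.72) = -285.44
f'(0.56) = -3.36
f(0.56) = -2.94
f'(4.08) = -24.48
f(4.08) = -51.94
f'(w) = -6*w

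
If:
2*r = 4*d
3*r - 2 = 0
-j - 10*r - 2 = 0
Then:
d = 1/3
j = -26/3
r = 2/3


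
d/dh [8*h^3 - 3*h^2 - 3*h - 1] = 24*h^2 - 6*h - 3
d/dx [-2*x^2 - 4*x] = -4*x - 4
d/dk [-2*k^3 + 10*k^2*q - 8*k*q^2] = -6*k^2 + 20*k*q - 8*q^2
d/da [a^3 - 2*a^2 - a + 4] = 3*a^2 - 4*a - 1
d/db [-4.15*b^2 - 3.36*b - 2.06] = -8.3*b - 3.36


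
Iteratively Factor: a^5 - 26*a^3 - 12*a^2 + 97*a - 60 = (a - 5)*(a^4 + 5*a^3 - a^2 - 17*a + 12) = (a - 5)*(a - 1)*(a^3 + 6*a^2 + 5*a - 12) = (a - 5)*(a - 1)^2*(a^2 + 7*a + 12) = (a - 5)*(a - 1)^2*(a + 4)*(a + 3)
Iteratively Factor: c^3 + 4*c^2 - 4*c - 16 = (c - 2)*(c^2 + 6*c + 8) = (c - 2)*(c + 2)*(c + 4)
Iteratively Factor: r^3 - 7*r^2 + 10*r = (r - 2)*(r^2 - 5*r) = (r - 5)*(r - 2)*(r)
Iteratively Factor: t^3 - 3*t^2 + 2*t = (t)*(t^2 - 3*t + 2) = t*(t - 1)*(t - 2)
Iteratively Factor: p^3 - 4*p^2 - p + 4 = (p - 4)*(p^2 - 1) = (p - 4)*(p + 1)*(p - 1)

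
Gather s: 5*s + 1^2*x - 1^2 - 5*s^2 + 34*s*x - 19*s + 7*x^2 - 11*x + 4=-5*s^2 + s*(34*x - 14) + 7*x^2 - 10*x + 3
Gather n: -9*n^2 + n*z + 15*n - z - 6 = -9*n^2 + n*(z + 15) - z - 6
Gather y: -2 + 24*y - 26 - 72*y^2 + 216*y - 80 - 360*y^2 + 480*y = -432*y^2 + 720*y - 108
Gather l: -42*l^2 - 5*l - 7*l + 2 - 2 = -42*l^2 - 12*l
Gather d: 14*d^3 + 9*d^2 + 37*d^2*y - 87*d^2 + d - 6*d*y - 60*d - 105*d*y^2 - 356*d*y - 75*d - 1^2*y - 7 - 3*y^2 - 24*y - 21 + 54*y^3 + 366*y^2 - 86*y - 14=14*d^3 + d^2*(37*y - 78) + d*(-105*y^2 - 362*y - 134) + 54*y^3 + 363*y^2 - 111*y - 42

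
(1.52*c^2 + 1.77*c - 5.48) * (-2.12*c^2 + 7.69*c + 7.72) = -3.2224*c^4 + 7.9364*c^3 + 36.9633*c^2 - 28.4768*c - 42.3056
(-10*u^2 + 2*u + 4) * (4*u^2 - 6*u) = -40*u^4 + 68*u^3 + 4*u^2 - 24*u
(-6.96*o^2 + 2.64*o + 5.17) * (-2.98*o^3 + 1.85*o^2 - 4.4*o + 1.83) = 20.7408*o^5 - 20.7432*o^4 + 20.1014*o^3 - 14.7883*o^2 - 17.9168*o + 9.4611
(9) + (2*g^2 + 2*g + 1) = 2*g^2 + 2*g + 10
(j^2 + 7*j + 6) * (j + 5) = j^3 + 12*j^2 + 41*j + 30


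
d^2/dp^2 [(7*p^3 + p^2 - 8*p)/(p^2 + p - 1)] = 2*(5*p^3 - 18*p^2 - 3*p - 7)/(p^6 + 3*p^5 - 5*p^3 + 3*p - 1)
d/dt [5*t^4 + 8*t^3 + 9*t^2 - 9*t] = 20*t^3 + 24*t^2 + 18*t - 9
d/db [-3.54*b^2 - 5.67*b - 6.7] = -7.08*b - 5.67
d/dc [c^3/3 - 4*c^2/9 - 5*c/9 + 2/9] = c^2 - 8*c/9 - 5/9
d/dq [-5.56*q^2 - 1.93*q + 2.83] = -11.12*q - 1.93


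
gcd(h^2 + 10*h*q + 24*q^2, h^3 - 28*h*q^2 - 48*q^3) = h + 4*q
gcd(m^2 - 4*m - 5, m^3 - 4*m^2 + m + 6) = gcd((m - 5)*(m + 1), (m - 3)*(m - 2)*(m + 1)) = m + 1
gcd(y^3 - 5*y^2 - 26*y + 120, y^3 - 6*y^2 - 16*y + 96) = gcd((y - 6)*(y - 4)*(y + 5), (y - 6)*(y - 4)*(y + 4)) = y^2 - 10*y + 24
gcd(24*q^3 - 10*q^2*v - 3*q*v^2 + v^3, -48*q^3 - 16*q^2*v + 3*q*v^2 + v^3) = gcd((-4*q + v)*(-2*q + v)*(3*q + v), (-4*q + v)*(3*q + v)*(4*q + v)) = 12*q^2 + q*v - v^2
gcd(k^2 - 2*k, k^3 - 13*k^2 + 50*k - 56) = k - 2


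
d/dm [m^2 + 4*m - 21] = 2*m + 4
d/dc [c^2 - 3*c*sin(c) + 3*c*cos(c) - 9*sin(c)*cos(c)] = -3*sqrt(2)*c*sin(c + pi/4) + 2*c - 9*cos(2*c) + 3*sqrt(2)*cos(c + pi/4)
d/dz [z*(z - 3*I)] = 2*z - 3*I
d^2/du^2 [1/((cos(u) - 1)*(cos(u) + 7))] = (-4*sin(u)^4 + 66*sin(u)^2 - 39*cos(u)/2 - 9*cos(3*u)/2 + 24)/((cos(u) - 1)^3*(cos(u) + 7)^3)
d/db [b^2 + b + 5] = 2*b + 1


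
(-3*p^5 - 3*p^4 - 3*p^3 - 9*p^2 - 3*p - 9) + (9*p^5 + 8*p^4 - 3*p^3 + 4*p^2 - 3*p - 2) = 6*p^5 + 5*p^4 - 6*p^3 - 5*p^2 - 6*p - 11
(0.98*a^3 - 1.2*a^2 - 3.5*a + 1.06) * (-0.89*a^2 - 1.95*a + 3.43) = -0.8722*a^5 - 0.843*a^4 + 8.8164*a^3 + 1.7656*a^2 - 14.072*a + 3.6358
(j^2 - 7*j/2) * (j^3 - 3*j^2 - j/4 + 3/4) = j^5 - 13*j^4/2 + 41*j^3/4 + 13*j^2/8 - 21*j/8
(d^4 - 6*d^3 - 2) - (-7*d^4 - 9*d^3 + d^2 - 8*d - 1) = 8*d^4 + 3*d^3 - d^2 + 8*d - 1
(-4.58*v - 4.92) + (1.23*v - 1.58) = -3.35*v - 6.5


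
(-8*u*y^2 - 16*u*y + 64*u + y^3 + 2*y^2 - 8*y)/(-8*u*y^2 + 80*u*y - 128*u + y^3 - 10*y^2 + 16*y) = (y + 4)/(y - 8)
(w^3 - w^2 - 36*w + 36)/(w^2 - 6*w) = w + 5 - 6/w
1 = 1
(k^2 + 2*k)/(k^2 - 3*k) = (k + 2)/(k - 3)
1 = 1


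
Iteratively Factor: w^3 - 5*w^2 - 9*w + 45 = (w + 3)*(w^2 - 8*w + 15) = (w - 5)*(w + 3)*(w - 3)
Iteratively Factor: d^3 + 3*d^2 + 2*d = (d + 2)*(d^2 + d) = (d + 1)*(d + 2)*(d)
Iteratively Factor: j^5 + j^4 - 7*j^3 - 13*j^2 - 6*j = (j + 1)*(j^4 - 7*j^2 - 6*j) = (j - 3)*(j + 1)*(j^3 + 3*j^2 + 2*j) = (j - 3)*(j + 1)^2*(j^2 + 2*j) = (j - 3)*(j + 1)^2*(j + 2)*(j)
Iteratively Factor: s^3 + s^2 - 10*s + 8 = (s + 4)*(s^2 - 3*s + 2) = (s - 1)*(s + 4)*(s - 2)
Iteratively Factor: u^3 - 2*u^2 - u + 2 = (u - 1)*(u^2 - u - 2) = (u - 1)*(u + 1)*(u - 2)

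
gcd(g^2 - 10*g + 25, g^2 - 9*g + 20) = g - 5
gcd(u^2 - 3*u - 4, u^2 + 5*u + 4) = u + 1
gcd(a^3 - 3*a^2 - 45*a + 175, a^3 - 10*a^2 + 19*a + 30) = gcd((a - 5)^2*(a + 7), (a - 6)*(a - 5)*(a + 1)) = a - 5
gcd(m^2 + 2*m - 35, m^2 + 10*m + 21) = m + 7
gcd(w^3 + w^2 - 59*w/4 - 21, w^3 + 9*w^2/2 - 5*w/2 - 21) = w + 7/2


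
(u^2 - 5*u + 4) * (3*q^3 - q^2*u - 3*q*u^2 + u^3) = 3*q^3*u^2 - 15*q^3*u + 12*q^3 - q^2*u^3 + 5*q^2*u^2 - 4*q^2*u - 3*q*u^4 + 15*q*u^3 - 12*q*u^2 + u^5 - 5*u^4 + 4*u^3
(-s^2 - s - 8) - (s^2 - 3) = -2*s^2 - s - 5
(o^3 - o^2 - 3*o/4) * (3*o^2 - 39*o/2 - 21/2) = 3*o^5 - 45*o^4/2 + 27*o^3/4 + 201*o^2/8 + 63*o/8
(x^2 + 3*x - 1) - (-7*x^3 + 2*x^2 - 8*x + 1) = 7*x^3 - x^2 + 11*x - 2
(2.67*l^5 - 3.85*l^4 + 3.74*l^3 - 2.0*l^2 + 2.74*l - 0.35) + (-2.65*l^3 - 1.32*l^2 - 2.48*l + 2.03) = 2.67*l^5 - 3.85*l^4 + 1.09*l^3 - 3.32*l^2 + 0.26*l + 1.68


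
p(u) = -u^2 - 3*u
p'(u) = -2*u - 3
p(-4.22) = -5.15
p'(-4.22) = 5.44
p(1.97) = -9.79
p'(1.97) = -6.94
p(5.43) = -45.77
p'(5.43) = -13.86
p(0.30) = -0.99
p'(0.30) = -3.60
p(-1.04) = 2.04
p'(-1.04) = -0.92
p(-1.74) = 2.19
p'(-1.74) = 0.48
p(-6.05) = -18.45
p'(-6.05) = 9.10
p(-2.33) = 1.56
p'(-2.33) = 1.66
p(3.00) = -18.00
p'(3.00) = -9.00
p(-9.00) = -54.00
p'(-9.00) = 15.00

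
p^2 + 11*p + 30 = (p + 5)*(p + 6)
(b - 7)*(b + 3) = b^2 - 4*b - 21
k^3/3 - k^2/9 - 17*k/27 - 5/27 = (k/3 + 1/3)*(k - 5/3)*(k + 1/3)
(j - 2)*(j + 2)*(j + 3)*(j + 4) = j^4 + 7*j^3 + 8*j^2 - 28*j - 48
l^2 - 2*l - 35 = (l - 7)*(l + 5)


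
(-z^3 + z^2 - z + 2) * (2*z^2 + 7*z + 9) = -2*z^5 - 5*z^4 - 4*z^3 + 6*z^2 + 5*z + 18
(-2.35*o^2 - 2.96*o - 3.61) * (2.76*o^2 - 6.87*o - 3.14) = -6.486*o^4 + 7.9749*o^3 + 17.7506*o^2 + 34.0951*o + 11.3354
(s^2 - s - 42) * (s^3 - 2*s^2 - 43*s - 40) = s^5 - 3*s^4 - 83*s^3 + 87*s^2 + 1846*s + 1680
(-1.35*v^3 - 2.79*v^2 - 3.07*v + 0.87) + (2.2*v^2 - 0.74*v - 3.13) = -1.35*v^3 - 0.59*v^2 - 3.81*v - 2.26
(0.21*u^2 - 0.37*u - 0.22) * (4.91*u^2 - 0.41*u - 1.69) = 1.0311*u^4 - 1.9028*u^3 - 1.2834*u^2 + 0.7155*u + 0.3718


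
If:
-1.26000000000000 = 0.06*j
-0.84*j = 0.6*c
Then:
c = 29.40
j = -21.00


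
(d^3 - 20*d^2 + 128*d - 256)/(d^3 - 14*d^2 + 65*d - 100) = (d^2 - 16*d + 64)/(d^2 - 10*d + 25)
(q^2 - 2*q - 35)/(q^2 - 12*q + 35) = (q + 5)/(q - 5)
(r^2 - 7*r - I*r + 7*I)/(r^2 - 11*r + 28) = (r - I)/(r - 4)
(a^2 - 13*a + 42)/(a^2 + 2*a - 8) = (a^2 - 13*a + 42)/(a^2 + 2*a - 8)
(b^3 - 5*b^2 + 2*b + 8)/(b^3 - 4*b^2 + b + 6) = (b - 4)/(b - 3)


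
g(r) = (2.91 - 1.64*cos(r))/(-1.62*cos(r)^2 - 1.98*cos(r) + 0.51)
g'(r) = (2.91 - 1.64*cos(r))*(-3.24*sin(r)*cos(r) - 1.98*sin(r))/(-1.62*cos(r)^2 - 1.98*cos(r) + 0.51)^2 + 1.64*sin(r)/(-1.62*cos(r)^2 - 1.98*cos(r) + 0.51)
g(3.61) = 4.43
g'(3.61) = -2.60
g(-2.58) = 4.19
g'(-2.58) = -2.51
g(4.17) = 3.41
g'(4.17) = -0.46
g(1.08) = -2.73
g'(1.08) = -12.63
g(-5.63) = -0.77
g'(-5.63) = -1.50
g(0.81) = -1.09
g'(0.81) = -2.79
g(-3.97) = 3.63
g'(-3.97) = 1.60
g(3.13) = 5.23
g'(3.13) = 0.11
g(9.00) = 4.54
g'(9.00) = 2.58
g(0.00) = -0.41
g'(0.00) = 0.00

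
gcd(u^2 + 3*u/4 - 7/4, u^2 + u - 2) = u - 1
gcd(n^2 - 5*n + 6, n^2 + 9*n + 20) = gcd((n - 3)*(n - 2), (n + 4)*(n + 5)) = 1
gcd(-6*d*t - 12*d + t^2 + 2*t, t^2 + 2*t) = t + 2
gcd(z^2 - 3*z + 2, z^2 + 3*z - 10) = z - 2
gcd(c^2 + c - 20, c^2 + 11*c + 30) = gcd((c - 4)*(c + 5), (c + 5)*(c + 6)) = c + 5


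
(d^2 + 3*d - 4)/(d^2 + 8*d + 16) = (d - 1)/(d + 4)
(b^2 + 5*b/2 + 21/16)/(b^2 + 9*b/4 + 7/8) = (4*b + 3)/(2*(2*b + 1))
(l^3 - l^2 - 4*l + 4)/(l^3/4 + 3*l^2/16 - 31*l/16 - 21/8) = 16*(l^2 - 3*l + 2)/(4*l^2 - 5*l - 21)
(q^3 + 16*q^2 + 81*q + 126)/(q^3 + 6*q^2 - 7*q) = (q^2 + 9*q + 18)/(q*(q - 1))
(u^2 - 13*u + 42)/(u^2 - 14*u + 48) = (u - 7)/(u - 8)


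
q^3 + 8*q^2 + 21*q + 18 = (q + 2)*(q + 3)^2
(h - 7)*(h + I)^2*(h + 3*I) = h^4 - 7*h^3 + 5*I*h^3 - 7*h^2 - 35*I*h^2 + 49*h - 3*I*h + 21*I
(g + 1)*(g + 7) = g^2 + 8*g + 7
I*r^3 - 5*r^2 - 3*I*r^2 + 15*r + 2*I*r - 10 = (r - 2)*(r + 5*I)*(I*r - I)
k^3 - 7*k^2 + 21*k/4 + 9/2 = (k - 6)*(k - 3/2)*(k + 1/2)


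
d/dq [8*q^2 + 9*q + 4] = 16*q + 9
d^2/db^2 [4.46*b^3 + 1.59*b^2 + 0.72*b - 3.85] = 26.76*b + 3.18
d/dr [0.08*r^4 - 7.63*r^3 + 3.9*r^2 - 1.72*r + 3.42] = 0.32*r^3 - 22.89*r^2 + 7.8*r - 1.72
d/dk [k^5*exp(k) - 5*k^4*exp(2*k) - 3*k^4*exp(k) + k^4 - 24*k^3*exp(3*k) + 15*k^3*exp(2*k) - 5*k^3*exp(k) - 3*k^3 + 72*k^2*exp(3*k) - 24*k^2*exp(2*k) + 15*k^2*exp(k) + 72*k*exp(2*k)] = k^5*exp(k) - 10*k^4*exp(2*k) + 2*k^4*exp(k) - 72*k^3*exp(3*k) + 10*k^3*exp(2*k) - 17*k^3*exp(k) + 4*k^3 + 144*k^2*exp(3*k) - 3*k^2*exp(2*k) - 9*k^2 + 144*k*exp(3*k) + 96*k*exp(2*k) + 30*k*exp(k) + 72*exp(2*k)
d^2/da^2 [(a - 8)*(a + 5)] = 2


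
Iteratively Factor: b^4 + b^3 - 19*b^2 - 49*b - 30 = (b + 3)*(b^3 - 2*b^2 - 13*b - 10) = (b + 2)*(b + 3)*(b^2 - 4*b - 5) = (b - 5)*(b + 2)*(b + 3)*(b + 1)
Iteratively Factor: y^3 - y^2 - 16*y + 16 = (y - 1)*(y^2 - 16) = (y - 4)*(y - 1)*(y + 4)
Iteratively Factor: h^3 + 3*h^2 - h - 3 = (h - 1)*(h^2 + 4*h + 3) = (h - 1)*(h + 1)*(h + 3)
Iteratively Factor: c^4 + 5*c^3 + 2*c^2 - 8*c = (c)*(c^3 + 5*c^2 + 2*c - 8) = c*(c + 4)*(c^2 + c - 2) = c*(c + 2)*(c + 4)*(c - 1)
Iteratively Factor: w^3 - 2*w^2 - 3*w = (w + 1)*(w^2 - 3*w) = w*(w + 1)*(w - 3)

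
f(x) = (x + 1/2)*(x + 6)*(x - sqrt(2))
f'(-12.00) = 303.75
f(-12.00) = -925.58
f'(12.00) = 547.87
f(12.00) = 2381.80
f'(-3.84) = -1.01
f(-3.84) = 37.91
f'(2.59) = 40.28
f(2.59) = 31.21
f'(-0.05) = -6.69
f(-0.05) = -3.92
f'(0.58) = 0.72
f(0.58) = -5.93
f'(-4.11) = 2.68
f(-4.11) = 37.69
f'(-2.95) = -10.09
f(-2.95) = 32.61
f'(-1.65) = -14.81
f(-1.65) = 15.33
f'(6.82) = 202.71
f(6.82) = 507.29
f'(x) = (x + 1/2)*(x + 6) + (x + 1/2)*(x - sqrt(2)) + (x + 6)*(x - sqrt(2))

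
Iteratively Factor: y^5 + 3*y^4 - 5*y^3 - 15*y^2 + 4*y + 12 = (y + 1)*(y^4 + 2*y^3 - 7*y^2 - 8*y + 12) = (y + 1)*(y + 3)*(y^3 - y^2 - 4*y + 4) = (y - 1)*(y + 1)*(y + 3)*(y^2 - 4) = (y - 2)*(y - 1)*(y + 1)*(y + 3)*(y + 2)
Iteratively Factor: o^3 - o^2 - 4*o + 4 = (o - 2)*(o^2 + o - 2) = (o - 2)*(o + 2)*(o - 1)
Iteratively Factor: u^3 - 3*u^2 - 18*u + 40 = (u - 5)*(u^2 + 2*u - 8) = (u - 5)*(u - 2)*(u + 4)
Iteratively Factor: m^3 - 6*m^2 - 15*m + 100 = (m - 5)*(m^2 - m - 20) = (m - 5)^2*(m + 4)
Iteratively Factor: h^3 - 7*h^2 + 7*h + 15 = (h - 3)*(h^2 - 4*h - 5) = (h - 3)*(h + 1)*(h - 5)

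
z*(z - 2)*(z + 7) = z^3 + 5*z^2 - 14*z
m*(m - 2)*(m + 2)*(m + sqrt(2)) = m^4 + sqrt(2)*m^3 - 4*m^2 - 4*sqrt(2)*m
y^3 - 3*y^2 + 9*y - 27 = (y - 3)*(y - 3*I)*(y + 3*I)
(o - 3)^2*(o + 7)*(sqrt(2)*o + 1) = sqrt(2)*o^4 + o^3 + sqrt(2)*o^3 - 33*sqrt(2)*o^2 + o^2 - 33*o + 63*sqrt(2)*o + 63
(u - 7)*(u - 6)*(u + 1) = u^3 - 12*u^2 + 29*u + 42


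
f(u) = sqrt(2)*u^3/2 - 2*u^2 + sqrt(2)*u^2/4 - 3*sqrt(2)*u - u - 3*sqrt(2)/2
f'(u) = 3*sqrt(2)*u^2/2 - 4*u + sqrt(2)*u/2 - 3*sqrt(2) - 1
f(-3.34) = -29.32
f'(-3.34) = 29.42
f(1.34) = -10.40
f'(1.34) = -5.85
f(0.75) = -6.68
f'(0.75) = -6.52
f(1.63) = -11.98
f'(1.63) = -4.97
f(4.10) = -2.56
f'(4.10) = 16.92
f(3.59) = -9.45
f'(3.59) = 10.28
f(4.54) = 6.31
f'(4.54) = 23.53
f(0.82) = -7.14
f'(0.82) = -6.52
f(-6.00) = -182.67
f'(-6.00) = 90.88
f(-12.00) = -1398.18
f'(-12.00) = 339.74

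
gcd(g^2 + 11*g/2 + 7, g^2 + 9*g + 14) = g + 2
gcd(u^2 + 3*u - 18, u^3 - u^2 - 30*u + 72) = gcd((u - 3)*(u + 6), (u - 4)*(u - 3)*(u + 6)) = u^2 + 3*u - 18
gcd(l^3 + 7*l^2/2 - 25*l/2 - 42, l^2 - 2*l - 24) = l + 4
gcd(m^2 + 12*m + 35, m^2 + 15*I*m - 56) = 1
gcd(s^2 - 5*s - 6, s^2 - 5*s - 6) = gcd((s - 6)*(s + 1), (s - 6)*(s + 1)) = s^2 - 5*s - 6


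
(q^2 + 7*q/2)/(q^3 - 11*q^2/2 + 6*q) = (2*q + 7)/(2*q^2 - 11*q + 12)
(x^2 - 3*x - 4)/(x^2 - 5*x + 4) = (x + 1)/(x - 1)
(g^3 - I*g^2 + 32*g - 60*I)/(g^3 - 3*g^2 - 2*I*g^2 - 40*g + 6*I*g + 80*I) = (g^2 + I*g + 30)/(g^2 - 3*g - 40)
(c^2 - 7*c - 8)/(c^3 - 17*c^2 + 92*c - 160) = (c + 1)/(c^2 - 9*c + 20)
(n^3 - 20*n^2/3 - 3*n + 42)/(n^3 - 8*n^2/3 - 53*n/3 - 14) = (n - 3)/(n + 1)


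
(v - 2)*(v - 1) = v^2 - 3*v + 2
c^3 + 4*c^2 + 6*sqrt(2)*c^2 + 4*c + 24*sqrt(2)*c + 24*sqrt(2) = (c + 2)^2*(c + 6*sqrt(2))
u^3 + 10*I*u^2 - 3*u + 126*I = (u - 3*I)*(u + 6*I)*(u + 7*I)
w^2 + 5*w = w*(w + 5)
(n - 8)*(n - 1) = n^2 - 9*n + 8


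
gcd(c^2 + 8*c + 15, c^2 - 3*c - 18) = c + 3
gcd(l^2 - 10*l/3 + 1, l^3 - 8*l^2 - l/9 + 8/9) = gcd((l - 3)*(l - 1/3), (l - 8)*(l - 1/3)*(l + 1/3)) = l - 1/3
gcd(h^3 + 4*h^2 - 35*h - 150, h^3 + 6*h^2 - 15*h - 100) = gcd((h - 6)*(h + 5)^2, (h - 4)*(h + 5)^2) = h^2 + 10*h + 25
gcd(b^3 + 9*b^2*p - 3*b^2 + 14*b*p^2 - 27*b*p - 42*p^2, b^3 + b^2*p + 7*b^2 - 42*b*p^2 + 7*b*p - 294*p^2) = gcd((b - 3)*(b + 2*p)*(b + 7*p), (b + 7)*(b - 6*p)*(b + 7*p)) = b + 7*p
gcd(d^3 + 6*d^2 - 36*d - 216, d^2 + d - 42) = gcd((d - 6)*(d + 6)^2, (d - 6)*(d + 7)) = d - 6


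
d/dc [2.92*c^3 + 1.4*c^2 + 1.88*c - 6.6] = 8.76*c^2 + 2.8*c + 1.88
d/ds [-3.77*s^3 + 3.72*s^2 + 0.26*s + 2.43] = -11.31*s^2 + 7.44*s + 0.26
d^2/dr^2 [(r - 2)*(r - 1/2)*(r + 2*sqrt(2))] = 6*r - 5 + 4*sqrt(2)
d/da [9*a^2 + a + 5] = 18*a + 1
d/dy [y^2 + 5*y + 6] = 2*y + 5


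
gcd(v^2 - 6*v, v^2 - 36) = v - 6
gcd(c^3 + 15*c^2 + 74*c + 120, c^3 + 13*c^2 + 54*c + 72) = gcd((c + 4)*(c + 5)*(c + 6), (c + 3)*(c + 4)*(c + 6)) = c^2 + 10*c + 24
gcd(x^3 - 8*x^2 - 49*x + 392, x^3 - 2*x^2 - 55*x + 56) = x^2 - x - 56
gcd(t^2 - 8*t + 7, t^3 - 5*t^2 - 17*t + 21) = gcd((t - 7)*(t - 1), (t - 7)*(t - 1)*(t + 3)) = t^2 - 8*t + 7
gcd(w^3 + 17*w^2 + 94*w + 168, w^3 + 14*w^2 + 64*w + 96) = w^2 + 10*w + 24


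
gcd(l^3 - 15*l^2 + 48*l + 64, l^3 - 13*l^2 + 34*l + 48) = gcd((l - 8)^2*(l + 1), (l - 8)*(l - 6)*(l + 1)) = l^2 - 7*l - 8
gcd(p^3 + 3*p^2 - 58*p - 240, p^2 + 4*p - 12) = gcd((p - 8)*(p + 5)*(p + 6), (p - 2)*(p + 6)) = p + 6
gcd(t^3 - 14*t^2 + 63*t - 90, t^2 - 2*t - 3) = t - 3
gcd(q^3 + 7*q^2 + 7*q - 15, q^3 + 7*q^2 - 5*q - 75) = q + 5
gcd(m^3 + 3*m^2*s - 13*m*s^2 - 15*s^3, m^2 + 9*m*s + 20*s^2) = m + 5*s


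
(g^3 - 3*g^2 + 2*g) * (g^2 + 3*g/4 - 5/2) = g^5 - 9*g^4/4 - 11*g^3/4 + 9*g^2 - 5*g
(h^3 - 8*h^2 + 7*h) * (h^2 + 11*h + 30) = h^5 + 3*h^4 - 51*h^3 - 163*h^2 + 210*h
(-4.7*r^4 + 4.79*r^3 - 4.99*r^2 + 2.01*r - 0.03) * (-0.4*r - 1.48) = 1.88*r^5 + 5.04*r^4 - 5.0932*r^3 + 6.5812*r^2 - 2.9628*r + 0.0444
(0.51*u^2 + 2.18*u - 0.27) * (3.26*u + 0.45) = 1.6626*u^3 + 7.3363*u^2 + 0.1008*u - 0.1215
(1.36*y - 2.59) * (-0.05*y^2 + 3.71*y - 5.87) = -0.068*y^3 + 5.1751*y^2 - 17.5921*y + 15.2033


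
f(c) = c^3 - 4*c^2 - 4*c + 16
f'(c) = 3*c^2 - 8*c - 4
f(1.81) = 1.59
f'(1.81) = -8.65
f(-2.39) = -10.94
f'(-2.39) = 32.26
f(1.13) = 7.82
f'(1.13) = -9.21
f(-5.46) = -244.18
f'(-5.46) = 129.11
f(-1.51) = 9.48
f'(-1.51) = 14.92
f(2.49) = -3.32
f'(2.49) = -5.32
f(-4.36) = -125.48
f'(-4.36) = 87.91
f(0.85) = 10.32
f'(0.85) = -8.63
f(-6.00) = -320.00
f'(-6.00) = 152.00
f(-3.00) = -35.00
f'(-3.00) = 47.00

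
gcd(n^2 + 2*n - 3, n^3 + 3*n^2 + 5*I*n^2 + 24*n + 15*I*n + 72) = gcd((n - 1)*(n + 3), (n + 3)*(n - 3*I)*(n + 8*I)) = n + 3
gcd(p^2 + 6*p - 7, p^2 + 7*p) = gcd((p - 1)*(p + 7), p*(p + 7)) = p + 7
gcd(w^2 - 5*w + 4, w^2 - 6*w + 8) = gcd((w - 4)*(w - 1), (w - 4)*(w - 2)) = w - 4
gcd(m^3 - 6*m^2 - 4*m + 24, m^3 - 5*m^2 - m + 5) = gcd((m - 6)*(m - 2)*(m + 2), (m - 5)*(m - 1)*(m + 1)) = 1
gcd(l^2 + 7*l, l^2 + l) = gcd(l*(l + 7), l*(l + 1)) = l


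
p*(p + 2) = p^2 + 2*p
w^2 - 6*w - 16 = (w - 8)*(w + 2)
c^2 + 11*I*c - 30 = (c + 5*I)*(c + 6*I)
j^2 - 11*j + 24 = (j - 8)*(j - 3)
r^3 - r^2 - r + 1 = (r - 1)^2*(r + 1)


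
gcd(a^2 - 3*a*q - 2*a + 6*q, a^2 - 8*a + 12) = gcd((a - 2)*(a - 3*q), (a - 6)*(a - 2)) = a - 2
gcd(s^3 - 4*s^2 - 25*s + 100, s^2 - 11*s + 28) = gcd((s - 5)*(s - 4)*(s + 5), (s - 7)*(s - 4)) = s - 4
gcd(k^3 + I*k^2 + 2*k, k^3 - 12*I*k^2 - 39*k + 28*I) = k - I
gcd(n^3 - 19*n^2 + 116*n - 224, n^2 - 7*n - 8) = n - 8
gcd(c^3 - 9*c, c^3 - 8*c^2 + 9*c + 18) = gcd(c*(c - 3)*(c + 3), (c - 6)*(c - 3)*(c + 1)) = c - 3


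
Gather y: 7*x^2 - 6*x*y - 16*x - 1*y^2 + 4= 7*x^2 - 6*x*y - 16*x - y^2 + 4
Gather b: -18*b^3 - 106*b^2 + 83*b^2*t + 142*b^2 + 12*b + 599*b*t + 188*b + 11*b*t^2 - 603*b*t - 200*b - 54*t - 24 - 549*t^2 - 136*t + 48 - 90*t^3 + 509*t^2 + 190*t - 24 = -18*b^3 + b^2*(83*t + 36) + b*(11*t^2 - 4*t) - 90*t^3 - 40*t^2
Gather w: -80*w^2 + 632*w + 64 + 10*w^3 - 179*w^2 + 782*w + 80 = 10*w^3 - 259*w^2 + 1414*w + 144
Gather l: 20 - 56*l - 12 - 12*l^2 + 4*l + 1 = -12*l^2 - 52*l + 9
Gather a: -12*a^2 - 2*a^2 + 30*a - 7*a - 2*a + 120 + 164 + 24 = -14*a^2 + 21*a + 308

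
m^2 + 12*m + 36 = (m + 6)^2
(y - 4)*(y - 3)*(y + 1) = y^3 - 6*y^2 + 5*y + 12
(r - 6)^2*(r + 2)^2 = r^4 - 8*r^3 - 8*r^2 + 96*r + 144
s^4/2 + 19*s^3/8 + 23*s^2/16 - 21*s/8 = s*(s/2 + 1)*(s - 3/4)*(s + 7/2)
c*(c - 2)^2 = c^3 - 4*c^2 + 4*c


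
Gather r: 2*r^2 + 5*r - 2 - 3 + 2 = 2*r^2 + 5*r - 3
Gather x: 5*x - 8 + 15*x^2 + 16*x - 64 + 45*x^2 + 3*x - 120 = 60*x^2 + 24*x - 192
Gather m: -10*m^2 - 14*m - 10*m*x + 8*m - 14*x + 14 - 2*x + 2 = -10*m^2 + m*(-10*x - 6) - 16*x + 16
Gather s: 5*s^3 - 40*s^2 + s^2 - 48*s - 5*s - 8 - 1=5*s^3 - 39*s^2 - 53*s - 9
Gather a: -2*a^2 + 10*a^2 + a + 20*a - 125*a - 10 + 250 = 8*a^2 - 104*a + 240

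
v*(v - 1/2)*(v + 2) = v^3 + 3*v^2/2 - v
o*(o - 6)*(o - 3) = o^3 - 9*o^2 + 18*o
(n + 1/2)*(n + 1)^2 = n^3 + 5*n^2/2 + 2*n + 1/2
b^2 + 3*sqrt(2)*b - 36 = (b - 3*sqrt(2))*(b + 6*sqrt(2))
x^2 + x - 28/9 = (x - 4/3)*(x + 7/3)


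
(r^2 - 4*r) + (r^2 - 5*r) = 2*r^2 - 9*r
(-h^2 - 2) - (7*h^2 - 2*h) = -8*h^2 + 2*h - 2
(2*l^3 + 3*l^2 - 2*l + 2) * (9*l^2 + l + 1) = 18*l^5 + 29*l^4 - 13*l^3 + 19*l^2 + 2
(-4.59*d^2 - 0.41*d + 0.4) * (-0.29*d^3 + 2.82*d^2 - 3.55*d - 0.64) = 1.3311*d^5 - 12.8249*d^4 + 15.0223*d^3 + 5.5211*d^2 - 1.1576*d - 0.256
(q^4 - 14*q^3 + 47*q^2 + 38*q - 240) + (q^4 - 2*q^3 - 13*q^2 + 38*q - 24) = 2*q^4 - 16*q^3 + 34*q^2 + 76*q - 264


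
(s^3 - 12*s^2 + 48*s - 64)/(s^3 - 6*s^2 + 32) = (s - 4)/(s + 2)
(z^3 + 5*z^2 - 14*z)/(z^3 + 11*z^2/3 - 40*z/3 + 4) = 3*z*(z + 7)/(3*z^2 + 17*z - 6)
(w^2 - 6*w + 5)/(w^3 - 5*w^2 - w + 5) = 1/(w + 1)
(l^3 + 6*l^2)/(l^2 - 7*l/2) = 2*l*(l + 6)/(2*l - 7)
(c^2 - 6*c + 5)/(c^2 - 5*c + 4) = (c - 5)/(c - 4)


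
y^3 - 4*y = y*(y - 2)*(y + 2)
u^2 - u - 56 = (u - 8)*(u + 7)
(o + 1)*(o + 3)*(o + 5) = o^3 + 9*o^2 + 23*o + 15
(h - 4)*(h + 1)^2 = h^3 - 2*h^2 - 7*h - 4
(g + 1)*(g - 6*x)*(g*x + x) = g^3*x - 6*g^2*x^2 + 2*g^2*x - 12*g*x^2 + g*x - 6*x^2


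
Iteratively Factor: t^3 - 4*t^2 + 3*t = (t)*(t^2 - 4*t + 3) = t*(t - 1)*(t - 3)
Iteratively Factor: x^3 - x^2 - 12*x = (x + 3)*(x^2 - 4*x) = (x - 4)*(x + 3)*(x)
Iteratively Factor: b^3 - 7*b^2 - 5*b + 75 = (b - 5)*(b^2 - 2*b - 15) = (b - 5)^2*(b + 3)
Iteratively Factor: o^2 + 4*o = (o + 4)*(o)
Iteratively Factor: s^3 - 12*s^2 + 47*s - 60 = (s - 3)*(s^2 - 9*s + 20) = (s - 5)*(s - 3)*(s - 4)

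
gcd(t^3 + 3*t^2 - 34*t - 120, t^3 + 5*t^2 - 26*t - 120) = t + 4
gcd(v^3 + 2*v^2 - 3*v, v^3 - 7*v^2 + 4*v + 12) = 1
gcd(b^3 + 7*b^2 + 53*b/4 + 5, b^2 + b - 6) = 1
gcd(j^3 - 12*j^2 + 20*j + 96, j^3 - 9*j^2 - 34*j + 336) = j - 8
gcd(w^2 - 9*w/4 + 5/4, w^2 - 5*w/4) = w - 5/4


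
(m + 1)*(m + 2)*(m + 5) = m^3 + 8*m^2 + 17*m + 10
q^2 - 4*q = q*(q - 4)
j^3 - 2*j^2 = j^2*(j - 2)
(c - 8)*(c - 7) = c^2 - 15*c + 56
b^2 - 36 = (b - 6)*(b + 6)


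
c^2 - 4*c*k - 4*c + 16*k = (c - 4)*(c - 4*k)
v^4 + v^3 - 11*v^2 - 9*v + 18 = (v - 3)*(v - 1)*(v + 2)*(v + 3)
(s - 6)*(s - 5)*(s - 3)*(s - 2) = s^4 - 16*s^3 + 91*s^2 - 216*s + 180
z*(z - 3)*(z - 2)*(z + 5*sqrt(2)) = z^4 - 5*z^3 + 5*sqrt(2)*z^3 - 25*sqrt(2)*z^2 + 6*z^2 + 30*sqrt(2)*z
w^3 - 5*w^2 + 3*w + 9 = (w - 3)^2*(w + 1)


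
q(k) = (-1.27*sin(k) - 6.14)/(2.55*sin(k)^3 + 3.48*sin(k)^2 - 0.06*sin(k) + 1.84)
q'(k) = (-1.27*sin(k) - 6.14)*(-7.65*sin(k)^2*cos(k) - 6.96*sin(k)*cos(k) + 0.06*cos(k))/(2.55*sin(k)^3 + 3.48*sin(k)^2 - 0.06*sin(k) + 1.84)^2 - 1.27*cos(k)/(2.55*sin(k)^3 + 3.48*sin(k)^2 - 0.06*sin(k) + 1.84)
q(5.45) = -1.89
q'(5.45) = -0.78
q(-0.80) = -1.91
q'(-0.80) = -0.87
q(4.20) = -1.77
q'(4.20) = 0.31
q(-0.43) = -2.46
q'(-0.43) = -2.10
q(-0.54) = -2.24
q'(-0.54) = -1.72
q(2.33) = -1.53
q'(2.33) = -1.88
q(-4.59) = -0.96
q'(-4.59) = -0.20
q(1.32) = -1.00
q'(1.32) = 0.42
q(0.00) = -3.34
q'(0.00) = -0.80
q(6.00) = -2.79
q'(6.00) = -2.41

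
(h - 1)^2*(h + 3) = h^3 + h^2 - 5*h + 3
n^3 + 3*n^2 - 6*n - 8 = (n - 2)*(n + 1)*(n + 4)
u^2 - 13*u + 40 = (u - 8)*(u - 5)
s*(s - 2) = s^2 - 2*s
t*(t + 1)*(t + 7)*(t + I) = t^4 + 8*t^3 + I*t^3 + 7*t^2 + 8*I*t^2 + 7*I*t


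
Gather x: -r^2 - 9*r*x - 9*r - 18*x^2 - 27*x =-r^2 - 9*r - 18*x^2 + x*(-9*r - 27)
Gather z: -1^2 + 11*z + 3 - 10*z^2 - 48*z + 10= -10*z^2 - 37*z + 12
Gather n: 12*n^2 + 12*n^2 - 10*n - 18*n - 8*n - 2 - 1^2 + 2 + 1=24*n^2 - 36*n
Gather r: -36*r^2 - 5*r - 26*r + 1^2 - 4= -36*r^2 - 31*r - 3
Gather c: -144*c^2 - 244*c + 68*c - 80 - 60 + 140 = -144*c^2 - 176*c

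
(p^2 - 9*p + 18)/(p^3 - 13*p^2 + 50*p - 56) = (p^2 - 9*p + 18)/(p^3 - 13*p^2 + 50*p - 56)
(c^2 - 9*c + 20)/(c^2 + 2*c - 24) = (c - 5)/(c + 6)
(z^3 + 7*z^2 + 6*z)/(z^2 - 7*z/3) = 3*(z^2 + 7*z + 6)/(3*z - 7)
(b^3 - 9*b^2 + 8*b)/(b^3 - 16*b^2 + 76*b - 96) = b*(b - 1)/(b^2 - 8*b + 12)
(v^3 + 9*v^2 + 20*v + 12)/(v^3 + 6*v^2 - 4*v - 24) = (v + 1)/(v - 2)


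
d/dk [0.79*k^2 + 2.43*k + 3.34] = 1.58*k + 2.43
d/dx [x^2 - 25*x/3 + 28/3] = 2*x - 25/3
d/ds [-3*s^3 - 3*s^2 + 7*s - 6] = -9*s^2 - 6*s + 7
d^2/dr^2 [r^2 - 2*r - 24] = 2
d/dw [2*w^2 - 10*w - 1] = 4*w - 10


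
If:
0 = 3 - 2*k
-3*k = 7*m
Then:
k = 3/2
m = -9/14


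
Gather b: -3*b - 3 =-3*b - 3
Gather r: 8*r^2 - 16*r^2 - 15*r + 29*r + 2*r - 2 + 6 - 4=-8*r^2 + 16*r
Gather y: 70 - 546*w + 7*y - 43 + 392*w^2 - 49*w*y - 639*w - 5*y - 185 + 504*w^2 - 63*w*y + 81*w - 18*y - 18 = 896*w^2 - 1104*w + y*(-112*w - 16) - 176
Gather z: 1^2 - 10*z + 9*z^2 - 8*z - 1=9*z^2 - 18*z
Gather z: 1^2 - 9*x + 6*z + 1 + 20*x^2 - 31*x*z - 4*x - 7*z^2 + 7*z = 20*x^2 - 13*x - 7*z^2 + z*(13 - 31*x) + 2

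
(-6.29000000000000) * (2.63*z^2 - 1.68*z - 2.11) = -16.5427*z^2 + 10.5672*z + 13.2719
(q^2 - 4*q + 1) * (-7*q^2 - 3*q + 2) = -7*q^4 + 25*q^3 + 7*q^2 - 11*q + 2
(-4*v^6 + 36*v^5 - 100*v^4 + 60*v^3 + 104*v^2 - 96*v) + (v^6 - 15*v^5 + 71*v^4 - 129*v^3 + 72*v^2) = -3*v^6 + 21*v^5 - 29*v^4 - 69*v^3 + 176*v^2 - 96*v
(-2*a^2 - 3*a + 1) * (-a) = 2*a^3 + 3*a^2 - a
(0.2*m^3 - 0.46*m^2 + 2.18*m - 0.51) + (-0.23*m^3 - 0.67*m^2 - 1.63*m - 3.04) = -0.03*m^3 - 1.13*m^2 + 0.55*m - 3.55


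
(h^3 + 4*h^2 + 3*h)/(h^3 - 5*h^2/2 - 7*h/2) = 2*(h + 3)/(2*h - 7)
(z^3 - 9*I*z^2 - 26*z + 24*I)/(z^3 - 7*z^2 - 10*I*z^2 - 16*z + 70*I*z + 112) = (z^2 - 7*I*z - 12)/(z^2 - z*(7 + 8*I) + 56*I)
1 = 1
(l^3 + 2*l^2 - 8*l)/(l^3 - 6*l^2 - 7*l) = (-l^2 - 2*l + 8)/(-l^2 + 6*l + 7)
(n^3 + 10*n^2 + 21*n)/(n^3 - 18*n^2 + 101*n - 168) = n*(n^2 + 10*n + 21)/(n^3 - 18*n^2 + 101*n - 168)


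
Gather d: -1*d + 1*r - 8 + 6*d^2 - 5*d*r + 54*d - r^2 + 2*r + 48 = 6*d^2 + d*(53 - 5*r) - r^2 + 3*r + 40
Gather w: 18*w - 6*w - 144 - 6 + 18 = 12*w - 132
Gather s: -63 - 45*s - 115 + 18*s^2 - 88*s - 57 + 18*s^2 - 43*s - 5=36*s^2 - 176*s - 240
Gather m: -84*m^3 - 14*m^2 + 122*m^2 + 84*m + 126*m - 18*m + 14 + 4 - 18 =-84*m^3 + 108*m^2 + 192*m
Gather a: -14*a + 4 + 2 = 6 - 14*a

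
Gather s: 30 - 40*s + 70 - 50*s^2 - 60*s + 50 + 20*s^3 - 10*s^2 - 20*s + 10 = 20*s^3 - 60*s^2 - 120*s + 160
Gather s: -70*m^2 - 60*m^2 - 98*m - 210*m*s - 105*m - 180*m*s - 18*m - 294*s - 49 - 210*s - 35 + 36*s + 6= -130*m^2 - 221*m + s*(-390*m - 468) - 78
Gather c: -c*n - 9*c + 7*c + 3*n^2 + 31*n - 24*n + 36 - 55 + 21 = c*(-n - 2) + 3*n^2 + 7*n + 2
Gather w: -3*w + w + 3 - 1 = 2 - 2*w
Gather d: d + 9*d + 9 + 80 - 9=10*d + 80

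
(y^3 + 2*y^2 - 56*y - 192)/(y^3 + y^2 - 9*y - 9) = (y^3 + 2*y^2 - 56*y - 192)/(y^3 + y^2 - 9*y - 9)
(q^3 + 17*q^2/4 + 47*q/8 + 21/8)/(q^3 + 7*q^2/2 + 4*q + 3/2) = (q + 7/4)/(q + 1)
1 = 1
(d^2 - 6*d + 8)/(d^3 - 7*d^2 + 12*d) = (d - 2)/(d*(d - 3))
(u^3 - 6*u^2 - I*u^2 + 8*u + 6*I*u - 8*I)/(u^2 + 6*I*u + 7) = (u^2 - 6*u + 8)/(u + 7*I)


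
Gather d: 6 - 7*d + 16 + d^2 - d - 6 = d^2 - 8*d + 16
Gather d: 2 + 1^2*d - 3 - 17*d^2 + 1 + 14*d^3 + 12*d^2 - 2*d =14*d^3 - 5*d^2 - d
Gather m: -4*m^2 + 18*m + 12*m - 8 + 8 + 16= -4*m^2 + 30*m + 16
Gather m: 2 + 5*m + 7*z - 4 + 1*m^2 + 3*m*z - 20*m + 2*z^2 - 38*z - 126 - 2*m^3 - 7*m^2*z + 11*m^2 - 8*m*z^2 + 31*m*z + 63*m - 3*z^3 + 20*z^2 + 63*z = -2*m^3 + m^2*(12 - 7*z) + m*(-8*z^2 + 34*z + 48) - 3*z^3 + 22*z^2 + 32*z - 128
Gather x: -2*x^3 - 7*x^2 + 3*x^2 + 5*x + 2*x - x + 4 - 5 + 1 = -2*x^3 - 4*x^2 + 6*x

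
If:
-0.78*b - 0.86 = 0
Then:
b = -1.10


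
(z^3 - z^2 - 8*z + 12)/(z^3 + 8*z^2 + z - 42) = (z - 2)/(z + 7)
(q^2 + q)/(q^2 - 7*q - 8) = q/(q - 8)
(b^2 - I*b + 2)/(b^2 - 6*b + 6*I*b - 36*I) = (b^2 - I*b + 2)/(b^2 + 6*b*(-1 + I) - 36*I)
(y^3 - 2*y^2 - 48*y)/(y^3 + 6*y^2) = (y - 8)/y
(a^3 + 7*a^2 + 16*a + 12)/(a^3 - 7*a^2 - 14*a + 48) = (a^2 + 4*a + 4)/(a^2 - 10*a + 16)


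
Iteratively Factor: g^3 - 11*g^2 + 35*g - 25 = (g - 5)*(g^2 - 6*g + 5) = (g - 5)^2*(g - 1)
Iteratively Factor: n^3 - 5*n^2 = (n)*(n^2 - 5*n) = n^2*(n - 5)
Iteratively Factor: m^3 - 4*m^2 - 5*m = (m + 1)*(m^2 - 5*m) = (m - 5)*(m + 1)*(m)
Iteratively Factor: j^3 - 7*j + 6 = (j + 3)*(j^2 - 3*j + 2) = (j - 1)*(j + 3)*(j - 2)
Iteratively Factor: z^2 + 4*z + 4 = (z + 2)*(z + 2)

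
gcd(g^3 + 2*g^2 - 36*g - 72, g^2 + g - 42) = g - 6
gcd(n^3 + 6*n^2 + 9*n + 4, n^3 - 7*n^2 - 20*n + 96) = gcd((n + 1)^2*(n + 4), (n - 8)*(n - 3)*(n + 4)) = n + 4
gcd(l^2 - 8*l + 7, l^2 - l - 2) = 1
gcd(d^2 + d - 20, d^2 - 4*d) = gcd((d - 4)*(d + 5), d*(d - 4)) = d - 4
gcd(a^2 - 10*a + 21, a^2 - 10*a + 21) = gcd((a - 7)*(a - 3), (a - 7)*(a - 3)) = a^2 - 10*a + 21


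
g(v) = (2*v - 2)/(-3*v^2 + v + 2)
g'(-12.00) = 0.01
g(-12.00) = 0.06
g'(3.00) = 0.05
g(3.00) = -0.18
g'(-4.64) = 0.04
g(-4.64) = 0.17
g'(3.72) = 0.03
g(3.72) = -0.15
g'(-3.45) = 0.09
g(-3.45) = 0.24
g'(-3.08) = 0.11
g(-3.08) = 0.28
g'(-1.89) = 0.45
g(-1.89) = 0.54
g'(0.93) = 0.26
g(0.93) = -0.42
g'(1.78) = 0.11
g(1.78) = -0.27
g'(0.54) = 0.46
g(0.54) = -0.55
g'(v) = (2*v - 2)*(6*v - 1)/(-3*v^2 + v + 2)^2 + 2/(-3*v^2 + v + 2)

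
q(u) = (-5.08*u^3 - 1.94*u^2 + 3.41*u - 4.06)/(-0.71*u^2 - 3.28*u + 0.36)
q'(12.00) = 6.65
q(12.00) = 63.87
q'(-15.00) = 5.84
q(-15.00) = -151.13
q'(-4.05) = -293.62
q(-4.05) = 144.01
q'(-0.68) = -3.01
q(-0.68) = -2.51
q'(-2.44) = -19.36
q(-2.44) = 12.06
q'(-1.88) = -10.12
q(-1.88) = 4.09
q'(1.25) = 2.47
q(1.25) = 2.63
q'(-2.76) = -28.60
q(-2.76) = 19.62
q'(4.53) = 5.49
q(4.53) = 17.22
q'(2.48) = 4.31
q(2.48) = 7.00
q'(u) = (1.42*u + 3.28)*(-5.08*u^3 - 1.94*u^2 + 3.41*u - 4.06)/(-0.71*u^2 - 3.28*u + 0.36)^2 + (-15.24*u^2 - 3.88*u + 3.41)/(-0.71*u^2 - 3.28*u + 0.36) = (3.6068*u^4 + 33.3248*u^3 + 3.2979*u^2 - 7.162*u - 12.0892)/(0.5041*u^4 + 4.6576*u^3 + 10.2472*u^2 - 2.3616*u + 0.1296)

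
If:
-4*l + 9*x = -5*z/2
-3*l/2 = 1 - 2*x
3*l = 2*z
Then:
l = -9/13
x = -1/52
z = -27/26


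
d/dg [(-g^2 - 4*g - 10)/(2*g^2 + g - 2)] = (7*g^2 + 44*g + 18)/(4*g^4 + 4*g^3 - 7*g^2 - 4*g + 4)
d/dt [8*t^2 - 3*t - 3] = 16*t - 3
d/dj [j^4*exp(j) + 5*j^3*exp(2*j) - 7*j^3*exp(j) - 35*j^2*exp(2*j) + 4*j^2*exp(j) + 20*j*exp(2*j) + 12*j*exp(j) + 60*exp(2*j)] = (j^4 + 10*j^3*exp(j) - 3*j^3 - 55*j^2*exp(j) - 17*j^2 - 30*j*exp(j) + 20*j + 140*exp(j) + 12)*exp(j)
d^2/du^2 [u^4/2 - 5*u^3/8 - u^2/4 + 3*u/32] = 6*u^2 - 15*u/4 - 1/2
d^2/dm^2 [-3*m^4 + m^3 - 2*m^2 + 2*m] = -36*m^2 + 6*m - 4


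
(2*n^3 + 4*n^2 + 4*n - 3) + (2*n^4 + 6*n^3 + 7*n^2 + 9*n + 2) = 2*n^4 + 8*n^3 + 11*n^2 + 13*n - 1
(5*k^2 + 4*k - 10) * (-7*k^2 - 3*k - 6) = -35*k^4 - 43*k^3 + 28*k^2 + 6*k + 60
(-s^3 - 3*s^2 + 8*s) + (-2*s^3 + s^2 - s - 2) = -3*s^3 - 2*s^2 + 7*s - 2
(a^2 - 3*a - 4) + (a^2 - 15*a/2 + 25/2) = 2*a^2 - 21*a/2 + 17/2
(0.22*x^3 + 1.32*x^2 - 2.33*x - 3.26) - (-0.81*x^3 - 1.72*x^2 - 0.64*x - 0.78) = 1.03*x^3 + 3.04*x^2 - 1.69*x - 2.48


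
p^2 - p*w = p*(p - w)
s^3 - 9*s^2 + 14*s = s*(s - 7)*(s - 2)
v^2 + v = v*(v + 1)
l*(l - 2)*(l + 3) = l^3 + l^2 - 6*l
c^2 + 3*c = c*(c + 3)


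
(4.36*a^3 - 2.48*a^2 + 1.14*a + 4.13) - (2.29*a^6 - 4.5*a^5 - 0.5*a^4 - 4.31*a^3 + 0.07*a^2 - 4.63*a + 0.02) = -2.29*a^6 + 4.5*a^5 + 0.5*a^4 + 8.67*a^3 - 2.55*a^2 + 5.77*a + 4.11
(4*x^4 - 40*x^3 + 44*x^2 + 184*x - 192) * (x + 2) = 4*x^5 - 32*x^4 - 36*x^3 + 272*x^2 + 176*x - 384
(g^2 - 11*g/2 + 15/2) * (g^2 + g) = g^4 - 9*g^3/2 + 2*g^2 + 15*g/2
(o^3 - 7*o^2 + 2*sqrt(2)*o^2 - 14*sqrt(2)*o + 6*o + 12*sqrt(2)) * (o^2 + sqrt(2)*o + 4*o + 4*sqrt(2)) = o^5 - 3*o^4 + 3*sqrt(2)*o^4 - 18*o^3 - 9*sqrt(2)*o^3 - 66*sqrt(2)*o^2 + 12*o^2 - 88*o + 72*sqrt(2)*o + 96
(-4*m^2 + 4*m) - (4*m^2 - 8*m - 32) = -8*m^2 + 12*m + 32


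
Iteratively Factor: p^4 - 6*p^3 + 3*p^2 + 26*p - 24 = (p - 1)*(p^3 - 5*p^2 - 2*p + 24) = (p - 1)*(p + 2)*(p^2 - 7*p + 12) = (p - 3)*(p - 1)*(p + 2)*(p - 4)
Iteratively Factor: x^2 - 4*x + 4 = (x - 2)*(x - 2)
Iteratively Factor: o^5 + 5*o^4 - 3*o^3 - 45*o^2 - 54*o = (o)*(o^4 + 5*o^3 - 3*o^2 - 45*o - 54) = o*(o + 3)*(o^3 + 2*o^2 - 9*o - 18) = o*(o - 3)*(o + 3)*(o^2 + 5*o + 6) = o*(o - 3)*(o + 2)*(o + 3)*(o + 3)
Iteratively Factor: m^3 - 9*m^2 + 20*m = (m - 4)*(m^2 - 5*m) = m*(m - 4)*(m - 5)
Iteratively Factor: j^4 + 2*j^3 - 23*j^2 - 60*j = (j)*(j^3 + 2*j^2 - 23*j - 60) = j*(j + 4)*(j^2 - 2*j - 15) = j*(j - 5)*(j + 4)*(j + 3)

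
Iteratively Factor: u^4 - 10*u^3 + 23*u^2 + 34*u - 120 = (u - 3)*(u^3 - 7*u^2 + 2*u + 40) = (u - 5)*(u - 3)*(u^2 - 2*u - 8) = (u - 5)*(u - 4)*(u - 3)*(u + 2)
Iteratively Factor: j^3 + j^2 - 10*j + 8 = (j + 4)*(j^2 - 3*j + 2) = (j - 2)*(j + 4)*(j - 1)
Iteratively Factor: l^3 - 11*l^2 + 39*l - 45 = (l - 5)*(l^2 - 6*l + 9) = (l - 5)*(l - 3)*(l - 3)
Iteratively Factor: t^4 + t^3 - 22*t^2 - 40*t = (t + 4)*(t^3 - 3*t^2 - 10*t) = (t - 5)*(t + 4)*(t^2 + 2*t) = (t - 5)*(t + 2)*(t + 4)*(t)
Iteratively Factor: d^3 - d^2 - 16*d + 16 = (d + 4)*(d^2 - 5*d + 4) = (d - 4)*(d + 4)*(d - 1)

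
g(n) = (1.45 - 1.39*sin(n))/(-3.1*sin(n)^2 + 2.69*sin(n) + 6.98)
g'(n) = (1.45 - 1.39*sin(n))*(6.2*sin(n)*cos(n) - 2.69*cos(n))/(-3.1*sin(n)^2 + 2.69*sin(n) + 6.98)^2 - 1.39*cos(n)/(-3.1*sin(n)^2 + 2.69*sin(n) + 6.98) = (-4.309*sin(n)^2 + 8.99*sin(n) - 13.6027)*cos(n)/(9.61*sin(n)^4 - 16.678*sin(n)^3 - 36.0399*sin(n)^2 + 37.5524*sin(n) + 48.7204)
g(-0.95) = 0.94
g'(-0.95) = -1.84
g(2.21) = 0.05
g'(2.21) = 0.11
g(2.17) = 0.04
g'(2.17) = 0.10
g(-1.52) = 2.36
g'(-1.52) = -0.95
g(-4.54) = 0.01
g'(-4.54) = 0.03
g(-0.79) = 0.70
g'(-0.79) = -1.27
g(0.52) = 0.10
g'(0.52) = -0.16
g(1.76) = 0.01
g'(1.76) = 0.04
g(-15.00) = 0.60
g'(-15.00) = 1.05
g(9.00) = 0.12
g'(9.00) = 0.17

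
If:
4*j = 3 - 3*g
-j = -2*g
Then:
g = 3/11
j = 6/11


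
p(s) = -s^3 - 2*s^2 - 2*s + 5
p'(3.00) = -41.00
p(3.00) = -46.00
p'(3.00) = -41.00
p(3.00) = -46.00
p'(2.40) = -28.88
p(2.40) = -25.14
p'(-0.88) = -0.80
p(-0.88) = 5.89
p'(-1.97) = -5.76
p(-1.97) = 8.82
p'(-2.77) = -13.94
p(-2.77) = 16.45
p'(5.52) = -115.49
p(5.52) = -235.18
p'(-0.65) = -0.67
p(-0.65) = 5.73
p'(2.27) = -26.54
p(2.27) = -21.54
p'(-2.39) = -9.58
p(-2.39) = 12.01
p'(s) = -3*s^2 - 4*s - 2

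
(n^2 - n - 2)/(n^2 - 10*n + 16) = (n + 1)/(n - 8)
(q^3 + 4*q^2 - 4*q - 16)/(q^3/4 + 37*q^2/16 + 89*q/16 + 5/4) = 16*(q^2 - 4)/(4*q^2 + 21*q + 5)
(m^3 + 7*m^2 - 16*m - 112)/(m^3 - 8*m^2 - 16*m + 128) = (m + 7)/(m - 8)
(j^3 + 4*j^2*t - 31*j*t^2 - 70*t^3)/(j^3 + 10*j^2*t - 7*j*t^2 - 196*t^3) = (-j^2 + 3*j*t + 10*t^2)/(-j^2 - 3*j*t + 28*t^2)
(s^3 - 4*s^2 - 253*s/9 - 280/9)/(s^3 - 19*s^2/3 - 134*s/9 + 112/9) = (3*s + 5)/(3*s - 2)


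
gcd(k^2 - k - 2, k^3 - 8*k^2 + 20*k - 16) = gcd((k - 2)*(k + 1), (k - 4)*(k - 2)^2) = k - 2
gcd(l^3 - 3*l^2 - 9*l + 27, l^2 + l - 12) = l - 3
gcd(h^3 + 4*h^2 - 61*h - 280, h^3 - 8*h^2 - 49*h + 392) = h^2 - h - 56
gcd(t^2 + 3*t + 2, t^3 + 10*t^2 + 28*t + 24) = t + 2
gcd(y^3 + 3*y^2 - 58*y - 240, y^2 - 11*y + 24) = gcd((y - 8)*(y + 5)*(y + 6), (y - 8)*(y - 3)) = y - 8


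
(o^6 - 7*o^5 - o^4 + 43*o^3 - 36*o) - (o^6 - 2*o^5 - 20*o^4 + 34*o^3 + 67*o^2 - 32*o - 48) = -5*o^5 + 19*o^4 + 9*o^3 - 67*o^2 - 4*o + 48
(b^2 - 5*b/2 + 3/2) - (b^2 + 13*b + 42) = -31*b/2 - 81/2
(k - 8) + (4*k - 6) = 5*k - 14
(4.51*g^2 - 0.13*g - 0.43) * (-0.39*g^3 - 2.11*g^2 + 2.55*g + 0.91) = -1.7589*g^5 - 9.4654*g^4 + 11.9425*g^3 + 4.6799*g^2 - 1.2148*g - 0.3913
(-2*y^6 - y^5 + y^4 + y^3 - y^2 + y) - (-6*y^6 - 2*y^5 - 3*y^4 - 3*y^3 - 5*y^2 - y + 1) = 4*y^6 + y^5 + 4*y^4 + 4*y^3 + 4*y^2 + 2*y - 1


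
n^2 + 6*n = n*(n + 6)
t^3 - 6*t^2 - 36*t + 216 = (t - 6)^2*(t + 6)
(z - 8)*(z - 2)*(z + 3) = z^3 - 7*z^2 - 14*z + 48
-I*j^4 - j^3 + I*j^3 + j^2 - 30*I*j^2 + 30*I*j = j*(j - 6*I)*(j + 5*I)*(-I*j + I)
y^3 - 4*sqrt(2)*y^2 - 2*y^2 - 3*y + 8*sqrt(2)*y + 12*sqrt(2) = (y - 3)*(y + 1)*(y - 4*sqrt(2))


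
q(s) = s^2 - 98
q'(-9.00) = -18.00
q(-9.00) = -17.00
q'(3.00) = 6.00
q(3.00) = -89.00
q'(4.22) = 8.44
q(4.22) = -80.19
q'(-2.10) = -4.20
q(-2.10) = -93.59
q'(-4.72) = -9.44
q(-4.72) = -75.72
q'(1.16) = 2.32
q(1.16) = -96.65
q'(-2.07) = -4.14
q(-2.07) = -93.72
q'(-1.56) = -3.12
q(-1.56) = -95.57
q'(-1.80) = -3.60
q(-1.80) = -94.76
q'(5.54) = 11.08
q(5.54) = -67.31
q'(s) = 2*s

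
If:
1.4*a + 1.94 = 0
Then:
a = -1.39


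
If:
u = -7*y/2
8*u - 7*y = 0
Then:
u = 0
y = 0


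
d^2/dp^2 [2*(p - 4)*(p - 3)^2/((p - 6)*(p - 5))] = 8*(7*p^3 - 99*p^2 + 459*p - 693)/(p^6 - 33*p^5 + 453*p^4 - 3311*p^3 + 13590*p^2 - 29700*p + 27000)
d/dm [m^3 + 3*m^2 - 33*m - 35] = 3*m^2 + 6*m - 33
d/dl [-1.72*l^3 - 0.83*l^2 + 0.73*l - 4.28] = -5.16*l^2 - 1.66*l + 0.73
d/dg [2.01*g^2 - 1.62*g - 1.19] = 4.02*g - 1.62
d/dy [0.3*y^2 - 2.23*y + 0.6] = 0.6*y - 2.23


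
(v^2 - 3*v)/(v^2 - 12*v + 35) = v*(v - 3)/(v^2 - 12*v + 35)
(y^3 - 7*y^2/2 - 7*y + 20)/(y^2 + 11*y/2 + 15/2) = (y^2 - 6*y + 8)/(y + 3)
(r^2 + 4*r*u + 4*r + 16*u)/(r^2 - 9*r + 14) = (r^2 + 4*r*u + 4*r + 16*u)/(r^2 - 9*r + 14)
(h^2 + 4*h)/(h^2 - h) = (h + 4)/(h - 1)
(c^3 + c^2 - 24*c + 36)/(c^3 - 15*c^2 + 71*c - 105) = (c^2 + 4*c - 12)/(c^2 - 12*c + 35)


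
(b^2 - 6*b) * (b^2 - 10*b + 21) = b^4 - 16*b^3 + 81*b^2 - 126*b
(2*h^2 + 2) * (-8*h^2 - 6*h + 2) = -16*h^4 - 12*h^3 - 12*h^2 - 12*h + 4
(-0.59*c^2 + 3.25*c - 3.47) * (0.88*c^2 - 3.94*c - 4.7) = -0.5192*c^4 + 5.1846*c^3 - 13.0856*c^2 - 1.6032*c + 16.309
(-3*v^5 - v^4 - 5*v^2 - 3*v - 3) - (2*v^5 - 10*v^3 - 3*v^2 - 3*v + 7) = -5*v^5 - v^4 + 10*v^3 - 2*v^2 - 10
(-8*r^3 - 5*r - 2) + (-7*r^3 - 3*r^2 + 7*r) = -15*r^3 - 3*r^2 + 2*r - 2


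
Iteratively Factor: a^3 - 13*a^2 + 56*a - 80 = (a - 5)*(a^2 - 8*a + 16) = (a - 5)*(a - 4)*(a - 4)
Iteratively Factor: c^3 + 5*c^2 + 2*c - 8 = (c + 2)*(c^2 + 3*c - 4) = (c - 1)*(c + 2)*(c + 4)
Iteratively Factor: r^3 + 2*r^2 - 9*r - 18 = (r + 2)*(r^2 - 9) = (r + 2)*(r + 3)*(r - 3)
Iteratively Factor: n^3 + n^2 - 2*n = (n)*(n^2 + n - 2) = n*(n + 2)*(n - 1)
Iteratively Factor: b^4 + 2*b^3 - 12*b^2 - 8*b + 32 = (b + 2)*(b^3 - 12*b + 16) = (b - 2)*(b + 2)*(b^2 + 2*b - 8) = (b - 2)^2*(b + 2)*(b + 4)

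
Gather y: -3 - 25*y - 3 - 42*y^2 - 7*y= -42*y^2 - 32*y - 6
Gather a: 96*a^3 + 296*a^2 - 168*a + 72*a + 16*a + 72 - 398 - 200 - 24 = 96*a^3 + 296*a^2 - 80*a - 550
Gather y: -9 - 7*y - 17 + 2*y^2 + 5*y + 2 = 2*y^2 - 2*y - 24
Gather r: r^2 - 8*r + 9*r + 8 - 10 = r^2 + r - 2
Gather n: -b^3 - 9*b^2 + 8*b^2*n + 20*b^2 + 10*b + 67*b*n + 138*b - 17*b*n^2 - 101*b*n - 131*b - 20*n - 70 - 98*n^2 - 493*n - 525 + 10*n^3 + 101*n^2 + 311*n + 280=-b^3 + 11*b^2 + 17*b + 10*n^3 + n^2*(3 - 17*b) + n*(8*b^2 - 34*b - 202) - 315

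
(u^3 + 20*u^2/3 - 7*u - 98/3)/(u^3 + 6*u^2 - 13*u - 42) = (u - 7/3)/(u - 3)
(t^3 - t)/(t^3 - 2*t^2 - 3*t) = (t - 1)/(t - 3)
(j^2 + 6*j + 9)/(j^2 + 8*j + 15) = (j + 3)/(j + 5)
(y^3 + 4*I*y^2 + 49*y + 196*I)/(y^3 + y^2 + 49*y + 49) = (y + 4*I)/(y + 1)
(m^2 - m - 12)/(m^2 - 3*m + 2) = (m^2 - m - 12)/(m^2 - 3*m + 2)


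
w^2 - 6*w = w*(w - 6)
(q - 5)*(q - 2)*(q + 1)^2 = q^4 - 5*q^3 - 3*q^2 + 13*q + 10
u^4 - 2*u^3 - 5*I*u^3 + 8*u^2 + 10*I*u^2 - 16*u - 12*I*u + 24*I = (u - 2)*(u - 6*I)*(u - I)*(u + 2*I)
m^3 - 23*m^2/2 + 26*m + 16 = (m - 8)*(m - 4)*(m + 1/2)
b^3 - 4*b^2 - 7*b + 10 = (b - 5)*(b - 1)*(b + 2)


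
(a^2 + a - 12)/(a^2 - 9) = (a + 4)/(a + 3)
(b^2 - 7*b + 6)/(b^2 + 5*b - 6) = (b - 6)/(b + 6)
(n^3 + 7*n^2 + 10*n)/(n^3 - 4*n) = (n + 5)/(n - 2)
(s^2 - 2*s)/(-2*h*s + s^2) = (2 - s)/(2*h - s)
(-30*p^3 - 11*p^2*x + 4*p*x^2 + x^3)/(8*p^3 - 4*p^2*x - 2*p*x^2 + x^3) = (-15*p^2 + 2*p*x + x^2)/(4*p^2 - 4*p*x + x^2)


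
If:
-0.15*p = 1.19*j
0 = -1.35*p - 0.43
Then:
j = 0.04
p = -0.32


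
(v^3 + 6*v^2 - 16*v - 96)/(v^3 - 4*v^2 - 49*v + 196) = (v^2 + 10*v + 24)/(v^2 - 49)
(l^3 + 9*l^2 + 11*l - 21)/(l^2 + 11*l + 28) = (l^2 + 2*l - 3)/(l + 4)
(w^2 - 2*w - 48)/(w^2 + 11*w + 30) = (w - 8)/(w + 5)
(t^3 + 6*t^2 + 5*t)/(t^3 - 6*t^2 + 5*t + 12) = t*(t + 5)/(t^2 - 7*t + 12)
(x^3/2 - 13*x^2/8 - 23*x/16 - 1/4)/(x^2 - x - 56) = (-8*x^3 + 26*x^2 + 23*x + 4)/(16*(-x^2 + x + 56))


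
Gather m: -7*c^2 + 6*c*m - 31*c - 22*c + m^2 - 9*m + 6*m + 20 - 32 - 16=-7*c^2 - 53*c + m^2 + m*(6*c - 3) - 28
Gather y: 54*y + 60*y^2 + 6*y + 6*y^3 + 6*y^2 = 6*y^3 + 66*y^2 + 60*y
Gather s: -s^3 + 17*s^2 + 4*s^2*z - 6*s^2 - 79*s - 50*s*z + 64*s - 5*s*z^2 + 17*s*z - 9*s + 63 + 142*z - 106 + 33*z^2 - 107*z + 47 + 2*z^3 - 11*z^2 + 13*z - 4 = -s^3 + s^2*(4*z + 11) + s*(-5*z^2 - 33*z - 24) + 2*z^3 + 22*z^2 + 48*z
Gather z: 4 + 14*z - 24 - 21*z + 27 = 7 - 7*z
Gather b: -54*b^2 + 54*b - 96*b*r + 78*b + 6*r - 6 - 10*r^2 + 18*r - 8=-54*b^2 + b*(132 - 96*r) - 10*r^2 + 24*r - 14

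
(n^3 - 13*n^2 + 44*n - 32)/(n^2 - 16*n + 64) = (n^2 - 5*n + 4)/(n - 8)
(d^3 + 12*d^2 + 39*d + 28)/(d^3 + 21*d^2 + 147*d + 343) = (d^2 + 5*d + 4)/(d^2 + 14*d + 49)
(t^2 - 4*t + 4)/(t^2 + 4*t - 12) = (t - 2)/(t + 6)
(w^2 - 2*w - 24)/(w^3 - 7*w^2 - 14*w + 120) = 1/(w - 5)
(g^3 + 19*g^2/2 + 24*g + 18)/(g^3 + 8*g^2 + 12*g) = (g + 3/2)/g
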